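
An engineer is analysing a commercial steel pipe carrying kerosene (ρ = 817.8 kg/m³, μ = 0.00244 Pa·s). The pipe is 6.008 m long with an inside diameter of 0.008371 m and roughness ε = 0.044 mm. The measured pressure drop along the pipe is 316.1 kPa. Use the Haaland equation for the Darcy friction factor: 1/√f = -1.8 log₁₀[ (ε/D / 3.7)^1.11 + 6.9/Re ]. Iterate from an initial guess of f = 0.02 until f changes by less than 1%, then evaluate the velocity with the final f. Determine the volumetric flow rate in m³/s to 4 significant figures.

Q ≈ 3.027×10^-4 m³/s

Rearranging Darcy-Weisbach: V = √(2·ΔP·D/(f·L·ρ)). With ε/D = 4.4e-05/0.008371 = 0.00526, iterate starting from f = 0.02:
  f = 0.02 → V = √(2·3.161e+05·0.008371/(0.02·6.008·817.8)) = 7.339 m/s; Re = ρVD/μ = 2.059e+04; f → 0.03455
  f = 0.03455 → V = 5.584 m/s; Re = 1.567e+04; f → 0.03555
  f = 0.03555 → V = 5.504 m/s; Re = 1.544e+04; f → 0.03561
Converged (Δf/f < 1%). With the final f = 0.03561: V = √(2·3.161e+05·0.008371/(0.03561·6.008·817.8)) = 5.5 m/s.
Q = V·A = 5.5·(π/4·0.008371²) = 0.0003027 m³/s = 3.027×10^-4 m³/s.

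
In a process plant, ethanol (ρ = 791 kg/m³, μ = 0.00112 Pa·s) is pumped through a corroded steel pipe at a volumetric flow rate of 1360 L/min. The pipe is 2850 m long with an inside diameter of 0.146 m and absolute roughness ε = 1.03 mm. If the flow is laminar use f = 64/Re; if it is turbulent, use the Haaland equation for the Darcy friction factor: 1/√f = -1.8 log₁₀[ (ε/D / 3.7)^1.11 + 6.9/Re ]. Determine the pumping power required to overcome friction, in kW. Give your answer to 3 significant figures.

P ≈ 11.0 kW

Q = 1360 L/min = 1360/60000 = 0.02267 m³/s.
Cross-sectional area A = πD²/4 = π(0.146)²/4 = 0.01674 m²; mean velocity V = Q/A = 0.02267/0.01674 = 1.354 m/s.
Reynolds number Re = ρVD/μ = 791 · 1.354 · 0.146 / 0.00112 = 1.396e+05.
Re > 4000 → turbulent. Relative roughness ε/D = 0.00103/0.146 = 0.00705. Haaland: 1/√f = -1.8 log₁₀[(0.00705/3.7)^1.11 + 6.9/1.396e+05] = -1.8 log₁₀[0.000957 + 4.94e-05] = 5.395, so f = 0.03436.
Darcy-Weisbach: ΔP = f(L/D)(ρV²/2) = 0.03436·(2850/0.146)·(791·1.354²/2) = 0.03436·1.952e+04·725 = 4.863e+05 Pa.
Pumping power P = QΔP = 0.02267·4.863e+05 = 11020 W = 11.0 kW.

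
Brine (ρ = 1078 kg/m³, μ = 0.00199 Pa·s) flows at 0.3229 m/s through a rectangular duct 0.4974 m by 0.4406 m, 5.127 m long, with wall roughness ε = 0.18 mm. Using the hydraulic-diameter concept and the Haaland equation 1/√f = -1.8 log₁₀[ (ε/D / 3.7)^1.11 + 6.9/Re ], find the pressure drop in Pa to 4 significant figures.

ΔP ≈ 12.43 Pa

Hydraulic diameter D_h = 4A/P = 4·(0.4974·0.4406)/(2·(0.4974+0.4406)) = 0.8766/1.876 = 0.4673 m.
Re = ρVD_h/μ = 1078·0.3229·0.4673/0.00199 = 8.174e+04.
ε/D_h = 0.00018/0.4673 = 0.000385; Haaland gives 1/√f = -1.8 log₁₀[3.8e-05+8.44e-05] = 7.042, so f = 0.02016.
ΔP = f(L/D_h)(ρV²/2) = 0.02016·5.127/0.4673·56.2 = 12.43 Pa.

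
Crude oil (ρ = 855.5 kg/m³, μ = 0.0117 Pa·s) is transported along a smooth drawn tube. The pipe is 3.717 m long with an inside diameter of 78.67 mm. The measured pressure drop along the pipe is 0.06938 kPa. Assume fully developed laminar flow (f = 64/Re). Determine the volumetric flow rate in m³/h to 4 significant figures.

Q ≈ 5.399 m³/h

For laminar flow, f = 64/Re with Re = ρVD/μ, so Darcy-Weisbach reduces to ΔP = 32μLV/D². Solving for V: V = ΔP·D²/(32μL) = 69.38·(0.07867)²/(32·0.0117·3.717) = 0.3085 m/s.
Check: Re = ρVD/μ = 855.5·0.3085·0.07867/0.0117 = 1775 < 2300, so the laminar assumption holds.
Q = V·A = 0.3085·(π/4·0.07867²) = 0.0015 m³/s = 5.399 m³/h.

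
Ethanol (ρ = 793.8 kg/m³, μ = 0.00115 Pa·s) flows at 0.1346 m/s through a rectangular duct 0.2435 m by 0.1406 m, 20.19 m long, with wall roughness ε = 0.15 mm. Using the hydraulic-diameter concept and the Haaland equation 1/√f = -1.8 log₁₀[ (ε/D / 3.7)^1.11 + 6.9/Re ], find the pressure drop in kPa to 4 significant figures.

ΔP ≈ 0.02315 kPa

Hydraulic diameter D_h = 4A/P = 4·(0.2435·0.1406)/(2·(0.2435+0.1406)) = 0.1369/0.7682 = 0.1783 m.
Re = ρVD_h/μ = 793.8·0.1346·0.1783/0.00115 = 1.656e+04.
ε/D_h = 0.00015/0.1783 = 0.000841; Haaland gives 1/√f = -1.8 log₁₀[9.04e-05+0.000417] = 5.931, so f = 0.02843.
ΔP = f(L/D_h)(ρV²/2) = 0.02843·20.19/0.1783·7.191 = 23.15 Pa.
ΔP = 0.02315 kPa.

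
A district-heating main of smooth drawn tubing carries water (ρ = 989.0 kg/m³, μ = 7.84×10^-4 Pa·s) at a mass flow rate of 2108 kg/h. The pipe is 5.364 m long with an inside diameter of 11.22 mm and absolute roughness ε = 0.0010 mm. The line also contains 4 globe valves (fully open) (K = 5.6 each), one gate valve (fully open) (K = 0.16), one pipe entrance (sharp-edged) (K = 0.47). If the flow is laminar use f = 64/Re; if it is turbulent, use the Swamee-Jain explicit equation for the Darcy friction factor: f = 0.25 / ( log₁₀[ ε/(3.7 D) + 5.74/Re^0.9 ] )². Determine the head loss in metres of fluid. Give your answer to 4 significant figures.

ṁ = 2108 kg/h = 2108/3600 = 0.5856 kg/s.
A = πD²/4 = π(0.01122)²/4 = 9.887e-05 m²; mean velocity V = ṁ/(ρA) = 0.5856/(989 · 9.887e-05) = 5.988 m/s.
Reynolds number Re = ρVD/μ = 989 · 5.988 · 0.01122 / 0.000784 = 8.476e+04.
Re > 4000 → turbulent. Relative roughness ε/D = 1e-06/0.01122 = 8.91e-05. Swamee-Jain: f = 0.25/(log₁₀[8.91e-05/3.7 + 5.74/8.476e+04^0.9])² = 0.25/(log₁₀[2.41e-05 + 0.000211])² = 0.25/(-3.629)² = 0.01898.
Total minor-loss coefficient ΣK = 4·5.6 + 1·0.16 + 1·0.47 = 23.
ΔP = [f·L/D + ΣK]·(ρV²/2) = [0.01898·5.364/0.01122 + 23]·(989·5.988²/2) = [9.073 + 23]·1.773e+04 = 5.693e+05 Pa.
Head loss h_f = ΔP/(ρg) = 5.693e+05/(989·9.81) = 58.67 m.

h_f ≈ 58.67 m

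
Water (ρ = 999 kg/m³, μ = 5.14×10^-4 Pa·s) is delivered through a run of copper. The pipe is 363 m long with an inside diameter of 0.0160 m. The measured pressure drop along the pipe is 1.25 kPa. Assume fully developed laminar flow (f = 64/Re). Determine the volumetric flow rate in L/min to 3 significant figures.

For laminar flow, f = 64/Re with Re = ρVD/μ, so Darcy-Weisbach reduces to ΔP = 32μLV/D². Solving for V: V = ΔP·D²/(32μL) = 1250·(0.016)²/(32·0.000514·363) = 0.0536 m/s.
Check: Re = ρVD/μ = 999·0.0536·0.016/0.000514 = 1667 < 2300, so the laminar assumption holds.
Q = V·A = 0.0536·(π/4·0.016²) = 1.078e-05 m³/s = 0.647 L/min.

Q ≈ 0.647 L/min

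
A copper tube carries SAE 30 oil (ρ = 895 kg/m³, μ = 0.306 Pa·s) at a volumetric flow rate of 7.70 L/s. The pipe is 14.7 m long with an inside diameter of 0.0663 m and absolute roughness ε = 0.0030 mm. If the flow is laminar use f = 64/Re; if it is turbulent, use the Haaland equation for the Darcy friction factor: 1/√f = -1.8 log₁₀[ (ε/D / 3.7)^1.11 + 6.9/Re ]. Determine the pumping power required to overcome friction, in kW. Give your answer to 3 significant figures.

Q = 7.70 L/s = 7.70/1000 = 0.0077 m³/s.
Cross-sectional area A = πD²/4 = π(0.0663)²/4 = 0.003452 m²; mean velocity V = Q/A = 0.0077/0.003452 = 2.23 m/s.
Reynolds number Re = ρVD/μ = 895 · 2.23 · 0.0663 / 0.306 = 432.5.
Re < 2300 → laminar flow, so f = 64/Re = 64/432.5 = 0.148 (the turbulent correlation is not needed).
Darcy-Weisbach: ΔP = f(L/D)(ρV²/2) = 0.148·(14.7/0.0663)·(895·2.23²/2) = 0.148·221.7·2226 = 7.304e+04 Pa.
Pumping power P = QΔP = 0.0077·7.304e+04 = 562.4 W = 0.562 kW.

P ≈ 0.562 kW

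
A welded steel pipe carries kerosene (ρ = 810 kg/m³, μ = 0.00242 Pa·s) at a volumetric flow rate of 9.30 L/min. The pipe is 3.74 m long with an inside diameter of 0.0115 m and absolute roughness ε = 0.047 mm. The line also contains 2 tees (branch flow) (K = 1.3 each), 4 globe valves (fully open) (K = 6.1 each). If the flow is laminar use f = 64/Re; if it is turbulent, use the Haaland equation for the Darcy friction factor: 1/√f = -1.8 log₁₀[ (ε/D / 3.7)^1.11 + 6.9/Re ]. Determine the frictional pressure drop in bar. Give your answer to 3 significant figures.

ΔP ≈ 0.362 bar

Q = 9.30 L/min = 9.30/60000 = 0.000155 m³/s.
Cross-sectional area A = πD²/4 = π(0.0115)²/4 = 0.0001039 m²; mean velocity V = Q/A = 0.000155/0.0001039 = 1.492 m/s.
Reynolds number Re = ρVD/μ = 810 · 1.492 · 0.0115 / 0.00242 = 5744.
Re > 4000 → turbulent. Relative roughness ε/D = 4.7e-05/0.0115 = 0.00409. Haaland: 1/√f = -1.8 log₁₀[(0.00409/3.7)^1.11 + 6.9/5744] = -1.8 log₁₀[0.000522 + 0.0012] = 4.974, so f = 0.04041.
Total minor-loss coefficient ΣK = 2·1.3 + 4·6.1 = 27.
ΔP = [f·L/D + ΣK]·(ρV²/2) = [0.04041·3.74/0.0115 + 27]·(810·1.492²/2) = [13.14 + 27]·901.9 = 3.62e+04 Pa.
ΔP = 3.62e+04 Pa = 0.362 bar.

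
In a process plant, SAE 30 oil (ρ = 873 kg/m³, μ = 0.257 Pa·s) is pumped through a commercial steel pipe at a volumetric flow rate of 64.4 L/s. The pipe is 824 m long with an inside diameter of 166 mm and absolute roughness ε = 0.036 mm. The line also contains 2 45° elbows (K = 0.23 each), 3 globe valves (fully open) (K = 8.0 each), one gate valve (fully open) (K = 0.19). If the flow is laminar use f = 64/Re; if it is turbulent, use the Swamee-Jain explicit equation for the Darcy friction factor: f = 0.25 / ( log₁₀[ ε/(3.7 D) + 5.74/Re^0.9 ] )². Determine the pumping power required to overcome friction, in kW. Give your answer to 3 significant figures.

Q = 64.4 L/s = 64.4/1000 = 0.0644 m³/s.
Cross-sectional area A = πD²/4 = π(0.166)²/4 = 0.02164 m²; mean velocity V = Q/A = 0.0644/0.02164 = 2.976 m/s.
Reynolds number Re = ρVD/μ = 873 · 2.976 · 0.166 / 0.257 = 1678.
Re < 2300 → laminar flow, so f = 64/Re = 64/1678 = 0.03814 (the turbulent correlation is not needed).
Total minor-loss coefficient ΣK = 2·0.23 + 3·8 + 1·0.19 = 24.7.
ΔP = [f·L/D + ΣK]·(ρV²/2) = [0.03814·824/0.166 + 24.7]·(873·2.976²/2) = [189.3 + 24.7]·3865 = 8.27e+05 Pa.
Pumping power P = QΔP = 0.0644·8.27e+05 = 53260 W = 53.3 kW.

P ≈ 53.3 kW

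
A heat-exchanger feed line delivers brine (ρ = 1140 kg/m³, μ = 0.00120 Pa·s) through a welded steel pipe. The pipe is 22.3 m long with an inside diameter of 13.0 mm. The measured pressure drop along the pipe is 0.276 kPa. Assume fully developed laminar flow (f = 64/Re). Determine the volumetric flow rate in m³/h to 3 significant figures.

For laminar flow, f = 64/Re with Re = ρVD/μ, so Darcy-Weisbach reduces to ΔP = 32μLV/D². Solving for V: V = ΔP·D²/(32μL) = 276·(0.013)²/(32·0.0012·22.3) = 0.05447 m/s.
Check: Re = ρVD/μ = 1140·0.05447·0.013/0.0012 = 672.7 < 2300, so the laminar assumption holds.
Q = V·A = 0.05447·(π/4·0.013²) = 7.23e-06 m³/s = 0.0260 m³/h.

Q ≈ 0.0260 m³/h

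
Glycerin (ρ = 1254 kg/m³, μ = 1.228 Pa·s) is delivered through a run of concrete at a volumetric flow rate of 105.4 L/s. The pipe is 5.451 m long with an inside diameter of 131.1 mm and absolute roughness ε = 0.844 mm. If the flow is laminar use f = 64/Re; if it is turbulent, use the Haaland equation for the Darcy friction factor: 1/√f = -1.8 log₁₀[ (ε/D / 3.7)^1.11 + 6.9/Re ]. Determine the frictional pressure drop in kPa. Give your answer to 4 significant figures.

Q = 105.4 L/s = 105.4/1000 = 0.1054 m³/s.
Cross-sectional area A = πD²/4 = π(0.1311)²/4 = 0.0135 m²; mean velocity V = Q/A = 0.1054/0.0135 = 7.808 m/s.
Reynolds number Re = ρVD/μ = 1254 · 7.808 · 0.1311 / 1.23 = 1045.
Re < 2300 → laminar flow, so f = 64/Re = 64/1045 = 0.06123 (the turbulent correlation is not needed).
Darcy-Weisbach: ΔP = f(L/D)(ρV²/2) = 0.06123·(5.451/0.1311)·(1254·7.808²/2) = 0.06123·41.58·3.823e+04 = 9.731e+04 Pa.
ΔP = 9.731e+04 Pa = 97.31 kPa.

ΔP ≈ 97.31 kPa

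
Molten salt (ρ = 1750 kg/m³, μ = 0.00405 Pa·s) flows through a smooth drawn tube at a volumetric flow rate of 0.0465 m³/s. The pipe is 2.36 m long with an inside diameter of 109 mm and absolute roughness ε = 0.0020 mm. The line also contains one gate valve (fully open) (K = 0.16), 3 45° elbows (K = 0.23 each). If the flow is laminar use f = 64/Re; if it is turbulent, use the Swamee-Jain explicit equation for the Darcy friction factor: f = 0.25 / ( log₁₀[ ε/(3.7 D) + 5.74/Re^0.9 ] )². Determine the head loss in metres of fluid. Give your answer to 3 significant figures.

Cross-sectional area A = πD²/4 = π(0.109)²/4 = 0.009331 m²; mean velocity V = Q/A = 0.0465/0.009331 = 4.983 m/s.
Reynolds number Re = ρVD/μ = 1750 · 4.983 · 0.109 / 0.00405 = 2.347e+05.
Re > 4000 → turbulent. Relative roughness ε/D = 2e-06/0.109 = 1.83e-05. Swamee-Jain: f = 0.25/(log₁₀[1.83e-05/3.7 + 5.74/2.347e+05^0.9])² = 0.25/(log₁₀[4.96e-06 + 8.42e-05])² = 0.25/(-4.05)² = 0.01524.
Total minor-loss coefficient ΣK = 1·0.16 + 3·0.23 = 0.85.
ΔP = [f·L/D + ΣK]·(ρV²/2) = [0.01524·2.36/0.109 + 0.85]·(1750·4.983²/2) = [0.33 + 0.85]·2.173e+04 = 2.564e+04 Pa.
Head loss h_f = ΔP/(ρg) = 2.564e+04/(1750·9.81) = 1.49 m.

h_f ≈ 1.49 m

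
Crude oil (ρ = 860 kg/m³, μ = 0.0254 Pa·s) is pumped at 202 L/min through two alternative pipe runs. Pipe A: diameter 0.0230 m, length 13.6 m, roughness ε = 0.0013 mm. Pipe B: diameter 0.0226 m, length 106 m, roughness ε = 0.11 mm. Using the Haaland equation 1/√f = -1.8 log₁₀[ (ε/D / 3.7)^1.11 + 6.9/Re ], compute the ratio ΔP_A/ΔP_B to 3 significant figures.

Pipe A: V = Q/A = 0.003367/0.0004155 = 8.103 m/s; Re = 6310; ε/D = 5.65e-05; Haaland → f = 0.03524; ΔP_A = f(L/D)(ρV²/2) = 5.883e+05 Pa.
Pipe B: V = Q/A = 0.003367/0.0004011 = 8.393 m/s; Re = 6422; ε/D = 0.00487; Haaland → f = 0.0403; ΔP_B = f(L/D)(ρV²/2) = 5.725e+06 Pa.
ΔP_A/ΔP_B = 5.883e+05/5.725e+06 = 0.103.

ΔP_A/ΔP_B ≈ 0.103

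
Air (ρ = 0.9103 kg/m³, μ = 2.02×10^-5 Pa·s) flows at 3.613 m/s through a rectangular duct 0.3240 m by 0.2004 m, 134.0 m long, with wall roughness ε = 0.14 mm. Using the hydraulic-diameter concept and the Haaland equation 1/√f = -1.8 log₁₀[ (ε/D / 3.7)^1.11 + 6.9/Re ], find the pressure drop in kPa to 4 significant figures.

Hydraulic diameter D_h = 4A/P = 4·(0.324·0.2004)/(2·(0.324+0.2004)) = 0.2597/1.049 = 0.2476 m.
Re = ρVD_h/μ = 0.9103·3.613·0.2476/2.02e-05 = 4.032e+04.
ε/D_h = 0.00014/0.2476 = 0.000565; Haaland gives 1/√f = -1.8 log₁₀[5.81e-05+0.000171] = 6.551, so f = 0.0233.
ΔP = f(L/D_h)(ρV²/2) = 0.0233·134/0.2476·5.941 = 74.91 Pa.
ΔP = 0.07491 kPa.

ΔP ≈ 0.07491 kPa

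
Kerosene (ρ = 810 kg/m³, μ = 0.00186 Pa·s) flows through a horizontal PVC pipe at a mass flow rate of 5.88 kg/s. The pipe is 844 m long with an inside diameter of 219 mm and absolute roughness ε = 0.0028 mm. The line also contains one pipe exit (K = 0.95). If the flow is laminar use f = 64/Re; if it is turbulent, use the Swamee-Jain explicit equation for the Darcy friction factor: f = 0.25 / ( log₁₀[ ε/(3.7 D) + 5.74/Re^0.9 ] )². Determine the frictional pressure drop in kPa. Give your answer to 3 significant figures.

ΔP ≈ 1.54 kPa

A = πD²/4 = π(0.219)²/4 = 0.03767 m²; mean velocity V = ṁ/(ρA) = 5.88/(810 · 0.03767) = 0.1927 m/s.
Reynolds number Re = ρVD/μ = 810 · 0.1927 · 0.219 / 0.00186 = 1.838e+04.
Re > 4000 → turbulent. Relative roughness ε/D = 2.8e-06/0.219 = 1.28e-05. Swamee-Jain: f = 0.25/(log₁₀[1.28e-05/3.7 + 5.74/1.838e+04^0.9])² = 0.25/(log₁₀[3.46e-06 + 0.000834])² = 0.25/(-3.077)² = 0.0264.
Total minor-loss coefficient ΣK = 1·0.95 = 0.95.
ΔP = [f·L/D + ΣK]·(ρV²/2) = [0.0264·844/0.219 + 0.95]·(810·0.1927²/2) = [101.7 + 0.95]·15.04 = 1545 Pa.
ΔP = 1545 Pa = 1.54 kPa.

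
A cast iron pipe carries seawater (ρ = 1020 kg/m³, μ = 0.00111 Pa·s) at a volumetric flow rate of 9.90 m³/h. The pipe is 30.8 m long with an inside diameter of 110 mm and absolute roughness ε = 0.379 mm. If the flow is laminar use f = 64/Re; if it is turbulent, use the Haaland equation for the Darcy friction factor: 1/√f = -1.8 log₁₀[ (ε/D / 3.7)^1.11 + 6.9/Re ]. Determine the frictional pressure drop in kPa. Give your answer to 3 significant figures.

ΔP ≈ 0.366 kPa

Q = 9.90 m³/h = 9.90/3600 = 0.00275 m³/s.
Cross-sectional area A = πD²/4 = π(0.11)²/4 = 0.009503 m²; mean velocity V = Q/A = 0.00275/0.009503 = 0.2894 m/s.
Reynolds number Re = ρVD/μ = 1020 · 0.2894 · 0.11 / 0.00111 = 2.925e+04.
Re > 4000 → turbulent. Relative roughness ε/D = 0.000379/0.11 = 0.00345. Haaland: 1/√f = -1.8 log₁₀[(0.00345/3.7)^1.11 + 6.9/2.925e+04] = -1.8 log₁₀[0.000432 + 0.000236] = 5.715, so f = 0.03061.
Darcy-Weisbach: ΔP = f(L/D)(ρV²/2) = 0.03061·(30.8/0.11)·(1020·0.2894²/2) = 0.03061·280·42.71 = 366.1 Pa.
ΔP = 366.1 Pa = 0.366 kPa.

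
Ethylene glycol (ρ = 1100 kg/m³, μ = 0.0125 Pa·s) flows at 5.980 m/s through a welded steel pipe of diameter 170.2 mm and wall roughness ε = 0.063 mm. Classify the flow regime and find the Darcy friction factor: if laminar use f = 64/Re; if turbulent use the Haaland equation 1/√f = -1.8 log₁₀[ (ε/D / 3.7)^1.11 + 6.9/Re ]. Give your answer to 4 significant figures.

f ≈ 0.01983

Re = ρVD/μ = 1100·5.98·0.1702/0.0125 = 8.957e+04.
Re > 4000 → turbulent. ε/D = 6.3e-05/0.1702 = 0.00037; Haaland: 1/√f = -1.8 log₁₀[3.63e-05 + 7.7e-05] = 7.102, so f = 0.01983.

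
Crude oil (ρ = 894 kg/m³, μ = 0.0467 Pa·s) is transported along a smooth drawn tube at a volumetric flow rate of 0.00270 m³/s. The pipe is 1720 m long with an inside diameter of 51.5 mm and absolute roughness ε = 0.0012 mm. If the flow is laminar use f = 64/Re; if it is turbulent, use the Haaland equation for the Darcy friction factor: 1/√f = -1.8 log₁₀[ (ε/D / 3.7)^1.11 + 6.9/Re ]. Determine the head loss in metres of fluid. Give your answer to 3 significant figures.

Cross-sectional area A = πD²/4 = π(0.0515)²/4 = 0.002083 m²; mean velocity V = Q/A = 0.0027/0.002083 = 1.296 m/s.
Reynolds number Re = ρVD/μ = 894 · 1.296 · 0.0515 / 0.0467 = 1278.
Re < 2300 → laminar flow, so f = 64/Re = 64/1278 = 0.05008 (the turbulent correlation is not needed).
Darcy-Weisbach: ΔP = f(L/D)(ρV²/2) = 0.05008·(1720/0.0515)·(894·1.296²/2) = 0.05008·3.34e+04·751 = 1.256e+06 Pa.
Head loss h_f = ΔP/(ρg) = 1.256e+06/(894·9.81) = 143 m.

h_f ≈ 143 m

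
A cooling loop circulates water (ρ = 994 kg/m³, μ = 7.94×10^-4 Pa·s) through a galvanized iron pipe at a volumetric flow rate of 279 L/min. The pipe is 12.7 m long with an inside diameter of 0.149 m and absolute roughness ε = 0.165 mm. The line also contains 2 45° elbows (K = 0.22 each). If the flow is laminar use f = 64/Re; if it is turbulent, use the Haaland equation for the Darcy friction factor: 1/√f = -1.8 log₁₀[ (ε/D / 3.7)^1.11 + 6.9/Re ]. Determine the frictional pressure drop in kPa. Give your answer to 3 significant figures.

ΔP ≈ 0.0880 kPa

Q = 279 L/min = 279/60000 = 0.00465 m³/s.
Cross-sectional area A = πD²/4 = π(0.149)²/4 = 0.01744 m²; mean velocity V = Q/A = 0.00465/0.01744 = 0.2667 m/s.
Reynolds number Re = ρVD/μ = 994 · 0.2667 · 0.149 / 0.000794 = 4.974e+04.
Re > 4000 → turbulent. Relative roughness ε/D = 0.000165/0.149 = 0.00111. Haaland: 1/√f = -1.8 log₁₀[(0.00111/3.7)^1.11 + 6.9/4.974e+04] = -1.8 log₁₀[0.000123 + 0.000139] = 6.449, so f = 0.02404.
Total minor-loss coefficient ΣK = 2·0.22 = 0.44.
ΔP = [f·L/D + ΣK]·(ρV²/2) = [0.02404·12.7/0.149 + 0.44]·(994·0.2667²/2) = [2.049 + 0.44]·35.35 = 87.99 Pa.
ΔP = 87.99 Pa = 0.0880 kPa.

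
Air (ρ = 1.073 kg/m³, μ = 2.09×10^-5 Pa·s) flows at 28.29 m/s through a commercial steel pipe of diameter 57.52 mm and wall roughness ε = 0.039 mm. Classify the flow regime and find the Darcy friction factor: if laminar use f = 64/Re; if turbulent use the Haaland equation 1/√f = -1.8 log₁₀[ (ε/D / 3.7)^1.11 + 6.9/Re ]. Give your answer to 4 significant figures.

Re = ρVD/μ = 1.073·28.29·0.05752/2.09e-05 = 8.354e+04.
Re > 4000 → turbulent. ε/D = 3.9e-05/0.05752 = 0.000678; Haaland: 1/√f = -1.8 log₁₀[7.11e-05 + 8.26e-05] = 6.864, so f = 0.02123.

f ≈ 0.02123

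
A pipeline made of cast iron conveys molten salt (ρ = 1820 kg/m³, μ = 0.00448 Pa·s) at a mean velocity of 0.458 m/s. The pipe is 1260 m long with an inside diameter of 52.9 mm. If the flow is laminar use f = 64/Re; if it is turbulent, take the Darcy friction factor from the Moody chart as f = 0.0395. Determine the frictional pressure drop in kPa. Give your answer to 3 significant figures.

Reynolds number Re = ρVD/μ = 1820 · 0.458 · 0.0529 / 0.00448 = 9843.
Re > 4000 → turbulent; use the Moody-chart value f = 0.0395.
Darcy-Weisbach: ΔP = f(L/D)(ρV²/2) = 0.0395·(1260/0.0529)·(1820·0.458²/2) = 0.0395·2.382e+04·190.9 = 1.796e+05 Pa.
ΔP = 1.796e+05 Pa = 180 kPa.

ΔP ≈ 180 kPa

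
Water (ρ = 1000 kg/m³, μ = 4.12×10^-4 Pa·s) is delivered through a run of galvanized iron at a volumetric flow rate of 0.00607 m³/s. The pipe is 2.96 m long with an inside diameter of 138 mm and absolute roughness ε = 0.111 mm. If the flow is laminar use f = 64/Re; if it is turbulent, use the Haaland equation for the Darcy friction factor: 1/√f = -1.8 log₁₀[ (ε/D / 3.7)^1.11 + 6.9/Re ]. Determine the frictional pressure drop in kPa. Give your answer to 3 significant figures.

Cross-sectional area A = πD²/4 = π(0.138)²/4 = 0.01496 m²; mean velocity V = Q/A = 0.00607/0.01496 = 0.4058 m/s.
Reynolds number Re = ρVD/μ = 1000 · 0.4058 · 0.138 / 0.000412 = 1.359e+05.
Re > 4000 → turbulent. Relative roughness ε/D = 0.000111/0.138 = 0.000804. Haaland: 1/√f = -1.8 log₁₀[(0.000804/3.7)^1.11 + 6.9/1.359e+05] = -1.8 log₁₀[8.6e-05 + 5.08e-05] = 6.955, so f = 0.02067.
Darcy-Weisbach: ΔP = f(L/D)(ρV²/2) = 0.02067·(2.96/0.138)·(1000·0.4058²/2) = 0.02067·21.45·82.35 = 36.51 Pa.
ΔP = 36.51 Pa = 0.0365 kPa.

ΔP ≈ 0.0365 kPa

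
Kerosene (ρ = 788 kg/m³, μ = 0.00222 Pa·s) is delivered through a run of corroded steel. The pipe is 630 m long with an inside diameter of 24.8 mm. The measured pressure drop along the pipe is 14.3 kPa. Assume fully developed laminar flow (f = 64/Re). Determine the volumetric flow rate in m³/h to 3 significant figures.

Q ≈ 0.342 m³/h

For laminar flow, f = 64/Re with Re = ρVD/μ, so Darcy-Weisbach reduces to ΔP = 32μLV/D². Solving for V: V = ΔP·D²/(32μL) = 1.43e+04·(0.0248)²/(32·0.00222·630) = 0.1965 m/s.
Check: Re = ρVD/μ = 788·0.1965·0.0248/0.00222 = 1730 < 2300, so the laminar assumption holds.
Q = V·A = 0.1965·(π/4·0.0248²) = 9.493e-05 m³/s = 0.342 m³/h.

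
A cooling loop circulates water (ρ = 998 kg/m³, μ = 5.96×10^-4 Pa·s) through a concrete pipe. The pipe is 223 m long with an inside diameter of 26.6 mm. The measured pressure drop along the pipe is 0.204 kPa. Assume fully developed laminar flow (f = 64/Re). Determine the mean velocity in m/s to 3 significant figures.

V ≈ 0.0339 m/s

For laminar flow, f = 64/Re with Re = ρVD/μ, so Darcy-Weisbach reduces to ΔP = 32μLV/D². Solving for V: V = ΔP·D²/(32μL) = 204·(0.0266)²/(32·0.000596·223) = 0.03394 m/s.
Check: Re = ρVD/μ = 998·0.03394·0.0266/0.000596 = 1512 < 2300, so the laminar assumption holds.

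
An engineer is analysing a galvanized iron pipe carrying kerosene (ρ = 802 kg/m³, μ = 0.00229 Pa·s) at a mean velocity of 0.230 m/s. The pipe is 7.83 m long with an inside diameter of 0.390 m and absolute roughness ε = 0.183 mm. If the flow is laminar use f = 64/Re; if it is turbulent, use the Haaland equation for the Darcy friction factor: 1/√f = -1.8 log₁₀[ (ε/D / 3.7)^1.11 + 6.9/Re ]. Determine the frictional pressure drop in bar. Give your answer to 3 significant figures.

Reynolds number Re = ρVD/μ = 802 · 0.23 · 0.39 / 0.00229 = 3.141e+04.
Re > 4000 → turbulent. Relative roughness ε/D = 0.000183/0.39 = 0.000469. Haaland: 1/√f = -1.8 log₁₀[(0.000469/3.7)^1.11 + 6.9/3.141e+04] = -1.8 log₁₀[4.73e-05 + 0.00022] = 6.433, so f = 0.02417.
Darcy-Weisbach: ΔP = f(L/D)(ρV²/2) = 0.02417·(7.83/0.39)·(802·0.23²/2) = 0.02417·20.08·21.21 = 10.29 Pa.
ΔP = 10.29 Pa = 1.03×10^-4 bar.

ΔP ≈ 1.03×10^-4 bar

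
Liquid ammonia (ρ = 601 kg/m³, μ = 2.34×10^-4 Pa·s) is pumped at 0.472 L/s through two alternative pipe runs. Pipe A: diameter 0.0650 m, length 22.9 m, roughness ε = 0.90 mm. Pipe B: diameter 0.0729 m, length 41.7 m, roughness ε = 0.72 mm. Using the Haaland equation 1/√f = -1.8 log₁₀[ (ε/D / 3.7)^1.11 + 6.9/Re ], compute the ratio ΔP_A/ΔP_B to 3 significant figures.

ΔP_A/ΔP_B ≈ 1.07

Pipe A: V = Q/A = 0.000472/0.003318 = 0.1422 m/s; Re = 2.375e+04; ε/D = 0.0138; Haaland → f = 0.04443; ΔP_A = f(L/D)(ρV²/2) = 95.18 Pa.
Pipe B: V = Q/A = 0.000472/0.004174 = 0.1131 m/s; Re = 2.117e+04; ε/D = 0.00988; Haaland → f = 0.04036; ΔP_B = f(L/D)(ρV²/2) = 88.72 Pa.
ΔP_A/ΔP_B = 95.18/88.72 = 1.07.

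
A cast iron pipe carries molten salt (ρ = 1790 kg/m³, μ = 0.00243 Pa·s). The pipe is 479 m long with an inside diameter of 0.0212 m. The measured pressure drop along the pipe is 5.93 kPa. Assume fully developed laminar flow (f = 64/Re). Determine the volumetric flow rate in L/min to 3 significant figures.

Q ≈ 1.52 L/min

For laminar flow, f = 64/Re with Re = ρVD/μ, so Darcy-Weisbach reduces to ΔP = 32μLV/D². Solving for V: V = ΔP·D²/(32μL) = 5930·(0.0212)²/(32·0.00243·479) = 0.07155 m/s.
Check: Re = ρVD/μ = 1790·0.07155·0.0212/0.00243 = 1117 < 2300, so the laminar assumption holds.
Q = V·A = 0.07155·(π/4·0.0212²) = 2.526e-05 m³/s = 1.52 L/min.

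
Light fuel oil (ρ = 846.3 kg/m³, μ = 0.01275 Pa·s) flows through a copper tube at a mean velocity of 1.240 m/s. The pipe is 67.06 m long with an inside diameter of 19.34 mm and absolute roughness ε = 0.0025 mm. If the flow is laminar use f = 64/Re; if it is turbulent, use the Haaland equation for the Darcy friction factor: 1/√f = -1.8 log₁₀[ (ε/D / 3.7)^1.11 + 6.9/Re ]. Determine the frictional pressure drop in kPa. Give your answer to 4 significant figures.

Reynolds number Re = ρVD/μ = 846.3 · 1.24 · 0.01934 / 0.0127 = 1592.
Re < 2300 → laminar flow, so f = 64/Re = 64/1592 = 0.04021 (the turbulent correlation is not needed).
Darcy-Weisbach: ΔP = f(L/D)(ρV²/2) = 0.04021·(67.06/0.01934)·(846.3·1.24²/2) = 0.04021·3467·650.6 = 9.071e+04 Pa.
ΔP = 9.071e+04 Pa = 90.71 kPa.

ΔP ≈ 90.71 kPa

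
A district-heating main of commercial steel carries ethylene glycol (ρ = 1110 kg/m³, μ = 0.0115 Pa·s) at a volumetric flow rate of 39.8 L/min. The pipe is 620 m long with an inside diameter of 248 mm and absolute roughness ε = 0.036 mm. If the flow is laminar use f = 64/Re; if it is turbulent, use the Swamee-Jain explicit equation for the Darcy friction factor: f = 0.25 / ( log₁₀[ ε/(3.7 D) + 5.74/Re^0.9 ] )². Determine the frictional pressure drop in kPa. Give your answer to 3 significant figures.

ΔP ≈ 0.0509 kPa

Q = 39.8 L/min = 39.8/60000 = 0.0006633 m³/s.
Cross-sectional area A = πD²/4 = π(0.248)²/4 = 0.04831 m²; mean velocity V = Q/A = 0.0006633/0.04831 = 0.01373 m/s.
Reynolds number Re = ρVD/μ = 1110 · 0.01373 · 0.248 / 0.0115 = 328.7.
Re < 2300 → laminar flow, so f = 64/Re = 64/328.7 = 0.1947 (the turbulent correlation is not needed).
Darcy-Weisbach: ΔP = f(L/D)(ρV²/2) = 0.1947·(620/0.248)·(1110·0.01373²/2) = 0.1947·2500·0.1047 = 50.94 Pa.
ΔP = 50.94 Pa = 0.0509 kPa.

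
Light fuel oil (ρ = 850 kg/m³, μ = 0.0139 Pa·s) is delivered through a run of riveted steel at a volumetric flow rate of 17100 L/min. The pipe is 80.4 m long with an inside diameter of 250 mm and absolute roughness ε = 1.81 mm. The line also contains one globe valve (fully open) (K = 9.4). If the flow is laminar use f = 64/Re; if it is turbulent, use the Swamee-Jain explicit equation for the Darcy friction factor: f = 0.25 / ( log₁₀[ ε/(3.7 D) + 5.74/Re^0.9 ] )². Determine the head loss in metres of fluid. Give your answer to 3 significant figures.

h_f ≈ 35.6 m

Q = 17100 L/min = 17100/60000 = 0.285 m³/s.
Cross-sectional area A = πD²/4 = π(0.25)²/4 = 0.04909 m²; mean velocity V = Q/A = 0.285/0.04909 = 5.806 m/s.
Reynolds number Re = ρVD/μ = 850 · 5.806 · 0.25 / 0.0139 = 8.876e+04.
Re > 4000 → turbulent. Relative roughness ε/D = 0.00181/0.25 = 0.00724. Swamee-Jain: f = 0.25/(log₁₀[0.00724/3.7 + 5.74/8.876e+04^0.9])² = 0.25/(log₁₀[0.00196 + 0.000202])² = 0.25/(-2.666)² = 0.03518.
Total minor-loss coefficient ΣK = 1·9.4 = 9.4.
ΔP = [f·L/D + ΣK]·(ρV²/2) = [0.03518·80.4/0.25 + 9.4]·(850·5.806²/2) = [11.31 + 9.4]·1.433e+04 = 2.968e+05 Pa.
Head loss h_f = ΔP/(ρg) = 2.968e+05/(850·9.81) = 35.6 m.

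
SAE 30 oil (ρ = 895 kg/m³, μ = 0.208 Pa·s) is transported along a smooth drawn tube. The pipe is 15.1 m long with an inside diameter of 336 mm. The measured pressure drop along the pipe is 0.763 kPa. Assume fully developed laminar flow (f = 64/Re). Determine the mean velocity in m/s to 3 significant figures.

For laminar flow, f = 64/Re with Re = ρVD/μ, so Darcy-Weisbach reduces to ΔP = 32μLV/D². Solving for V: V = ΔP·D²/(32μL) = 763·(0.336)²/(32·0.208·15.1) = 0.8571 m/s.
Check: Re = ρVD/μ = 895·0.8571·0.336/0.208 = 1239 < 2300, so the laminar assumption holds.

V ≈ 0.857 m/s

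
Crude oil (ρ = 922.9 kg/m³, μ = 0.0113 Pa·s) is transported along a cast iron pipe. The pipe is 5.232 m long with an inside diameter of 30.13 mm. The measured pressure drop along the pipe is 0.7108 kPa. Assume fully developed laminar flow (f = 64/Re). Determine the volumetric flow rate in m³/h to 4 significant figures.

For laminar flow, f = 64/Re with Re = ρVD/μ, so Darcy-Weisbach reduces to ΔP = 32μLV/D². Solving for V: V = ΔP·D²/(32μL) = 710.8·(0.03013)²/(32·0.0113·5.232) = 0.3411 m/s.
Check: Re = ρVD/μ = 922.9·0.3411·0.03013/0.0113 = 839.3 < 2300, so the laminar assumption holds.
Q = V·A = 0.3411·(π/4·0.03013²) = 0.0002432 m³/s = 0.8755 m³/h.

Q ≈ 0.8755 m³/h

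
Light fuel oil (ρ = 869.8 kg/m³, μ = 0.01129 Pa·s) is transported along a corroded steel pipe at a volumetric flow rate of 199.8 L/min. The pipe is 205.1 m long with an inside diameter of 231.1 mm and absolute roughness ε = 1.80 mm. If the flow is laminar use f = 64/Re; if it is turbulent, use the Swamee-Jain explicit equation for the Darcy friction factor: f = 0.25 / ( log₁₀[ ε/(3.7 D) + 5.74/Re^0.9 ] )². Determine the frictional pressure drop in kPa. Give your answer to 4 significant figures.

Q = 199.8 L/min = 199.8/60000 = 0.00333 m³/s.
Cross-sectional area A = πD²/4 = π(0.2311)²/4 = 0.04195 m²; mean velocity V = Q/A = 0.00333/0.04195 = 0.07939 m/s.
Reynolds number Re = ρVD/μ = 869.8 · 0.07939 · 0.2311 / 0.0113 = 1413.
Re < 2300 → laminar flow, so f = 64/Re = 64/1413 = 0.04528 (the turbulent correlation is not needed).
Darcy-Weisbach: ΔP = f(L/D)(ρV²/2) = 0.04528·(205.1/0.2311)·(869.8·0.07939²/2) = 0.04528·887.5·2.741 = 110.1 Pa.
ΔP = 110.1 Pa = 0.1101 kPa.

ΔP ≈ 0.1101 kPa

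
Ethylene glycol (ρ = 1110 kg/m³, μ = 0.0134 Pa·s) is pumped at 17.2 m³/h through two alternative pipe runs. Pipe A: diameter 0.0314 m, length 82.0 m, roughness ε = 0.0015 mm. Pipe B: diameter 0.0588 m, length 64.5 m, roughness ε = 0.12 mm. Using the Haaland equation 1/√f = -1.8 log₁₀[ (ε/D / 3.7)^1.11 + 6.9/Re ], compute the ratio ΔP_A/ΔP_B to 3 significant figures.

ΔP_A/ΔP_B ≈ 23.0

Pipe A: V = Q/A = 0.004778/0.0007744 = 6.17 m/s; Re = 1.605e+04; ε/D = 4.78e-05; Haaland → f = 0.02729; ΔP_A = f(L/D)(ρV²/2) = 1.506e+06 Pa.
Pipe B: V = Q/A = 0.004778/0.002715 = 1.759 m/s; Re = 8570; ε/D = 0.00204; Haaland → f = 0.03475; ΔP_B = f(L/D)(ρV²/2) = 6.55e+04 Pa.
ΔP_A/ΔP_B = 1.506e+06/6.55e+04 = 23.0.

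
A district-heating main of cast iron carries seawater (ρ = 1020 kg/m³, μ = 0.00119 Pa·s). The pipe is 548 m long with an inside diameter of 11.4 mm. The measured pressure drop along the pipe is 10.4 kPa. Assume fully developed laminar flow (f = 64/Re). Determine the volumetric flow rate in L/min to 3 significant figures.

For laminar flow, f = 64/Re with Re = ρVD/μ, so Darcy-Weisbach reduces to ΔP = 32μLV/D². Solving for V: V = ΔP·D²/(32μL) = 1.04e+04·(0.0114)²/(32·0.00119·548) = 0.06477 m/s.
Check: Re = ρVD/μ = 1020·0.06477·0.0114/0.00119 = 632.9 < 2300, so the laminar assumption holds.
Q = V·A = 0.06477·(π/4·0.0114²) = 6.611e-06 m³/s = 0.397 L/min.

Q ≈ 0.397 L/min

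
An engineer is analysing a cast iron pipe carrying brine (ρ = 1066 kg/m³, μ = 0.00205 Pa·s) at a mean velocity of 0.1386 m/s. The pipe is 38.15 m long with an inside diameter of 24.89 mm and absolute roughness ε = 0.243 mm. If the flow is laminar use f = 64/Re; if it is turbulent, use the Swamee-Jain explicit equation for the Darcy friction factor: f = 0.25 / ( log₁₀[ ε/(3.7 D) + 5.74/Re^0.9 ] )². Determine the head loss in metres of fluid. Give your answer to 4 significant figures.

Reynolds number Re = ρVD/μ = 1066 · 0.1386 · 0.02489 / 0.00205 = 1794.
Re < 2300 → laminar flow, so f = 64/Re = 64/1794 = 0.03568 (the turbulent correlation is not needed).
Darcy-Weisbach: ΔP = f(L/D)(ρV²/2) = 0.03568·(38.15/0.02489)·(1066·0.1386²/2) = 0.03568·1533·10.24 = 559.9 Pa.
Head loss h_f = ΔP/(ρg) = 559.9/(1066·9.81) = 0.05354 m.

h_f ≈ 0.05354 m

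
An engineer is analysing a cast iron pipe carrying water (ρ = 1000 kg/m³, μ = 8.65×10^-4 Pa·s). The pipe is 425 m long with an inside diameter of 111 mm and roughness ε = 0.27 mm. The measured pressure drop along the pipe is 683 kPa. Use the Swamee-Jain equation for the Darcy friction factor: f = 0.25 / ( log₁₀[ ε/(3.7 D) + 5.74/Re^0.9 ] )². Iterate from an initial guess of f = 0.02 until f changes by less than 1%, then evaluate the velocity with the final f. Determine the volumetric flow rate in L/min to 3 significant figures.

Q ≈ 2190 L/min

Rearranging Darcy-Weisbach: V = √(2·ΔP·D/(f·L·ρ)). With ε/D = 0.00027/0.111 = 0.00243, iterate starting from f = 0.02:
  f = 0.02 → V = √(2·6.83e+05·0.111/(0.02·425·1000)) = 4.224 m/s; Re = ρVD/μ = 5.42e+05; f → 0.02509
  f = 0.02509 → V = 3.771 m/s; Re = 4.839e+05; f → 0.02513
Converged (Δf/f < 1%). With the final f = 0.02513: V = √(2·6.83e+05·0.111/(0.02513·425·1000)) = 3.768 m/s.
Q = V·A = 3.768·(π/4·0.111²) = 0.03646 m³/s = 2190 L/min.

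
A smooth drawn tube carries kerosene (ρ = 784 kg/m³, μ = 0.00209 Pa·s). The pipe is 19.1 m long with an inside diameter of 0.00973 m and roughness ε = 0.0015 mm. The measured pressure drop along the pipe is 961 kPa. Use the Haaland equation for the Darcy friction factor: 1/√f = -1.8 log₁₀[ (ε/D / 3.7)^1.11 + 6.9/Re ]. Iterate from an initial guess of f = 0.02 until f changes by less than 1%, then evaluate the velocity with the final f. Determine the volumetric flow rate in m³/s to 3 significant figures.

Q ≈ 5.32×10^-4 m³/s

Rearranging Darcy-Weisbach: V = √(2·ΔP·D/(f·L·ρ)). With ε/D = 1.5e-06/0.00973 = 0.000154, iterate starting from f = 0.02:
  f = 0.02 → V = √(2·9.61e+05·0.00973/(0.02·19.1·784)) = 7.902 m/s; Re = ρVD/μ = 2.884e+04; f → 0.02386
  f = 0.02386 → V = 7.235 m/s; Re = 2.641e+04; f → 0.02434
  f = 0.02434 → V = 7.162 m/s; Re = 2.614e+04; f → 0.0244
Converged (Δf/f < 1%). With the final f = 0.0244: V = √(2·9.61e+05·0.00973/(0.0244·19.1·784)) = 7.154 m/s.
Q = V·A = 7.154·(π/4·0.00973²) = 0.0005319 m³/s = 5.32×10^-4 m³/s.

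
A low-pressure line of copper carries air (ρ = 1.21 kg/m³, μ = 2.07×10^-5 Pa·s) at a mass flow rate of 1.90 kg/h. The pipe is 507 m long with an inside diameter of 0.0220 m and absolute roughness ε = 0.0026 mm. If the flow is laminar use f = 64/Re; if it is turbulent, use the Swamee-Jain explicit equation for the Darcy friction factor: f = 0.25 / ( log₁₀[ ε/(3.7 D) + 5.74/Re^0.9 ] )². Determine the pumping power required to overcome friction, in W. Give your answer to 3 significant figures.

P ≈ 0.347 W

ṁ = 1.90 kg/h = 1.90/3600 = 0.0005278 kg/s.
A = πD²/4 = π(0.022)²/4 = 0.0003801 m²; mean velocity V = ṁ/(ρA) = 0.0005278/(1.21 · 0.0003801) = 1.147 m/s.
Reynolds number Re = ρVD/μ = 1.21 · 1.147 · 0.022 / 2.07e-05 = 1476.
Re < 2300 → laminar flow, so f = 64/Re = 64/1476 = 0.04337 (the turbulent correlation is not needed).
Darcy-Weisbach: ΔP = f(L/D)(ρV²/2) = 0.04337·(507/0.022)·(1.21·1.147²/2) = 0.04337·2.305e+04·0.7966 = 796.2 Pa.
Q = ṁ/ρ = 0.0005278/1.21 = 0.0004362 m³/s.
Pumping power P = QΔP = 0.0004362·796.2 = 0.3473 W = 0.347 W.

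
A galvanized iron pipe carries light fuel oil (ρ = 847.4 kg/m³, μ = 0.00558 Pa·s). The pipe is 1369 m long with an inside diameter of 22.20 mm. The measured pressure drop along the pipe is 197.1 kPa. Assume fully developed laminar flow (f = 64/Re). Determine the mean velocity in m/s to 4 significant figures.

V ≈ 0.3974 m/s

For laminar flow, f = 64/Re with Re = ρVD/μ, so Darcy-Weisbach reduces to ΔP = 32μLV/D². Solving for V: V = ΔP·D²/(32μL) = 1.971e+05·(0.0222)²/(32·0.00558·1369) = 0.3974 m/s.
Check: Re = ρVD/μ = 847.4·0.3974·0.0222/0.00558 = 1340 < 2300, so the laminar assumption holds.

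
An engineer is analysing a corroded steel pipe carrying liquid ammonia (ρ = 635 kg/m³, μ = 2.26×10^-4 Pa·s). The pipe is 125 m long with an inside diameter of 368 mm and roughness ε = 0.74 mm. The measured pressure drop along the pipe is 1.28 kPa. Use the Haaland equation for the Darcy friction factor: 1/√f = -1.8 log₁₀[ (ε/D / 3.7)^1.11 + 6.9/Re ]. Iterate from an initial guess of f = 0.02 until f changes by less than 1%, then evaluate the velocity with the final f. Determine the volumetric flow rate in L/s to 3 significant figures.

Rearranging Darcy-Weisbach: V = √(2·ΔP·D/(f·L·ρ)). With ε/D = 0.00074/0.368 = 0.00201, iterate starting from f = 0.02:
  f = 0.02 → V = √(2·1280·0.368/(0.02·125·635)) = 0.7703 m/s; Re = ρVD/μ = 7.965e+05; f → 0.0237
  f = 0.0237 → V = 0.7076 m/s; Re = 7.316e+05; f → 0.02372
Converged (Δf/f < 1%). With the final f = 0.02372: V = √(2·1280·0.368/(0.02372·125·635)) = 0.7073 m/s.
Q = V·A = 0.7073·(π/4·0.368²) = 0.07523 m³/s = 75.2 L/s.

Q ≈ 75.2 L/s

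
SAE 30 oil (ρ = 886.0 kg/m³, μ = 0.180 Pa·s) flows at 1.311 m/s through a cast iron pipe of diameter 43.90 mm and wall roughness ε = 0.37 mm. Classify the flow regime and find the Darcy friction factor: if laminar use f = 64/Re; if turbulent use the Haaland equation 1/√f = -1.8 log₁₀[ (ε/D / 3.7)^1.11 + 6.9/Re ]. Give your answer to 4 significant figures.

Re = ρVD/μ = 886·1.311·0.0439/0.18 = 283.3.
Re < 2300 → laminar, so f = 64/Re = 0.2259 (roughness is irrelevant in laminar flow).

f ≈ 0.2259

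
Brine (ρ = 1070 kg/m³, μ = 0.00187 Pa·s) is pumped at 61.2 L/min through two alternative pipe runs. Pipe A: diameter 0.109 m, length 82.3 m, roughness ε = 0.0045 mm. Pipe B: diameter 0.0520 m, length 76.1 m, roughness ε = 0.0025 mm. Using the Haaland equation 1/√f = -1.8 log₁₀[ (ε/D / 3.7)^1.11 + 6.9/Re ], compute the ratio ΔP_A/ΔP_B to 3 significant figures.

ΔP_A/ΔP_B ≈ 0.0327

Pipe A: V = Q/A = 0.00102/0.009331 = 0.1093 m/s; Re = 6818; ε/D = 4.13e-05; Haaland → f = 0.03444; ΔP_A = f(L/D)(ρV²/2) = 166.3 Pa.
Pipe B: V = Q/A = 0.00102/0.002124 = 0.4803 m/s; Re = 1.429e+04; ε/D = 4.81e-05; Haaland → f = 0.02812; ΔP_B = f(L/D)(ρV²/2) = 5079 Pa.
ΔP_A/ΔP_B = 166.3/5079 = 0.0327.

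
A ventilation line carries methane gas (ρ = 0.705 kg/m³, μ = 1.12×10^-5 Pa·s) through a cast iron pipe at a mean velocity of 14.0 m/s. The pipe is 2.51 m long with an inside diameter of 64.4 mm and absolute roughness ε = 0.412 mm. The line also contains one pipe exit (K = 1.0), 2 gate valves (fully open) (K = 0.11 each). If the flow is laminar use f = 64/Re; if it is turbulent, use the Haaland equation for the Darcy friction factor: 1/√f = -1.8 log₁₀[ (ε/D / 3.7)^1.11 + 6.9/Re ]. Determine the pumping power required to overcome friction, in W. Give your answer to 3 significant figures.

P ≈ 8.03 W

Reynolds number Re = ρVD/μ = 0.705 · 14 · 0.0644 / 1.12e-05 = 5.675e+04.
Re > 4000 → turbulent. Relative roughness ε/D = 0.000412/0.0644 = 0.0064. Haaland: 1/√f = -1.8 log₁₀[(0.0064/3.7)^1.11 + 6.9/5.675e+04] = -1.8 log₁₀[0.000859 + 0.000122] = 5.415, so f = 0.0341.
Total minor-loss coefficient ΣK = 1·1 + 2·0.11 = 1.22.
ΔP = [f·L/D + ΣK]·(ρV²/2) = [0.0341·2.51/0.0644 + 1.22]·(0.705·14²/2) = [1.329 + 1.22]·69.09 = 176.1 Pa.
Q = V·A = 14·0.003257 = 0.0456 m³/s.
Pumping power P = QΔP = 0.0456·176.1 = 8.031 W = 8.03 W.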